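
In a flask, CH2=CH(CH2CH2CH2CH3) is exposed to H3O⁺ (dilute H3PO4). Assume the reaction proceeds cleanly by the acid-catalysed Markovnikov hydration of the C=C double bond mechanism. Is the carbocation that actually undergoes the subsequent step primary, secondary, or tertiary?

Step 1: Electrophilic addition begins with the π(C=C) electrons forming a bond to the proton of H3O⁺. Following Markovnikov's rule, the resulting cation is secondary. H2O is released.
No single 1,2-shift to an adjacent carbon would give a more-substituted cation, so no rearrangement occurs.

secondary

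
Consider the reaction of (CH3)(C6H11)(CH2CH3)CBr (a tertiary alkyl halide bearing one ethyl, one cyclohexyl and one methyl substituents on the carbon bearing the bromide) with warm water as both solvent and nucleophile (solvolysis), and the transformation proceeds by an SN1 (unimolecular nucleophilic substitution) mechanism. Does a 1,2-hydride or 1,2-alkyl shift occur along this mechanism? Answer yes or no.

no

The first-formed carbocation is tertiary.
No single 1,2-shift to an adjacent carbon would produce a more-substituted cation than the one already present, so no rearrangement occurs.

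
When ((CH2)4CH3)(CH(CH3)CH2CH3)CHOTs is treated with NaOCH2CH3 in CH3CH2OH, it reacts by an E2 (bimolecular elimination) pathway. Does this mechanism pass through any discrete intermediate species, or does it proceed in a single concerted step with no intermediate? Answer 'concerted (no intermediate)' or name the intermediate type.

concerted (no intermediate)

Concerted anti-periplanar elimination: CH3CH2O⁻ abstracts a β-H while TsO⁻ leaves, and the C–H electrons become the new C=C π bond — all in a single transition state.
All bond changes occur in one transition state; no discrete intermediate is formed.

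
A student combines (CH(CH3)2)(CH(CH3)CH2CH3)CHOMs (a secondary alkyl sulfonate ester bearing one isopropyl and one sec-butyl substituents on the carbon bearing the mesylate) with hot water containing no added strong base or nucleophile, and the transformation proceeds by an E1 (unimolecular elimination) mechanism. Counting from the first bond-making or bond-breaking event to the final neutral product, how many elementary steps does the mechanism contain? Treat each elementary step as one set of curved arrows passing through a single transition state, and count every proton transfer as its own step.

3

Step 1: Unassisted departure of MsO⁻ (taking the C–O bonding pair) generates a secondary carbocation.
Step 2: A hydride (H with its bonding pair) migrates from the adjacent isopropyl carbon to the cationic centre — a 1,2-hydride shift — upgrading the secondary cation to a tertiary one.
Step 3: Loss of a β-proton to a water molecule of the solvent: the C–H bonding pair collapses toward the cationic carbon to form the C=C π bond, yielding the alkene.
Total: 3 elementary steps.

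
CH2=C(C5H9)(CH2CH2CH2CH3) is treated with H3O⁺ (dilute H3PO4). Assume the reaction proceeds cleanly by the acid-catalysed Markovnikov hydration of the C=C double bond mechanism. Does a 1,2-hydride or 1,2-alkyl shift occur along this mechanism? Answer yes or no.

The first-formed carbocation is tertiary.
No single 1,2-shift to an adjacent carbon would produce a more-substituted cation than the one already present, so no rearrangement occurs.

no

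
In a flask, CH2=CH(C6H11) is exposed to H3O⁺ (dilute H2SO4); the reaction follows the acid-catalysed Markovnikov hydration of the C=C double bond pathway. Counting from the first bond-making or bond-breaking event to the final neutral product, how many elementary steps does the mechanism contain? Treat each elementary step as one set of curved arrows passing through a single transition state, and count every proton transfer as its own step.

4

Step 1: Electrophilic addition begins with the π(C=C) electrons forming a bond to the proton of H3O⁺. Following Markovnikov's rule, the resulting cation is secondary. H2O is released.
Step 2: A 1,2-hydride shift from the adjacent cyclohexyl carbon moves the positive charge from the secondary centre to an adjacent carbon, generating a more stable tertiary carbocation.
Step 3: Water acts as the nucleophile: an oxygen lone pair bonds to the cationic carbon, giving an oxonium-ion intermediate.
Step 4: Proton transfer from the O–H of the oxonium ion to H2O completes the catalytic cycle and yields the alcohol.
Total: 4 elementary steps.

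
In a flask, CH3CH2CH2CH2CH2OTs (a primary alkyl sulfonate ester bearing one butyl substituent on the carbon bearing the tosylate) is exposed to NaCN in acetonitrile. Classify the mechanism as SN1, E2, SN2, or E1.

SN2

Conditions: a primary substrate with a strong nucleophile in the polar aprotic solvent acetonitrile.
These conditions are the textbook signature of the SN2 pathway.
An unhindered substrate with a strong nucleophile in a polar aprotic solvent favours one-step backside displacement.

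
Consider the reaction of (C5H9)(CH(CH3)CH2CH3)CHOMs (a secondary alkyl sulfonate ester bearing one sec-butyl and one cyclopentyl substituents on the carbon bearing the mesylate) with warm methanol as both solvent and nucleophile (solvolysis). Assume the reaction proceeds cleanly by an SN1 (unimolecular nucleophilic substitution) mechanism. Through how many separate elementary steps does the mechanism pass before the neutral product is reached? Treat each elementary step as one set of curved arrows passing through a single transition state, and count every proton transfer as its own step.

4

Step 1: Unassisted departure of MsO⁻ (taking the C–O bonding pair) generates a secondary carbocation.
Step 2: A 1,2-hydride shift from the adjacent sec-butyl carbon moves the positive charge from the secondary centre to an adjacent carbon, generating a more stable tertiary carbocation.
Step 3: Nucleophilic capture: the oxygen of CH3OH bonds to the cationic carbon, producing an oxonium-ion intermediate.
Step 4: A second solvent molecule removes the proton on oxygen, giving the neutral ether product.
Total: 4 elementary steps.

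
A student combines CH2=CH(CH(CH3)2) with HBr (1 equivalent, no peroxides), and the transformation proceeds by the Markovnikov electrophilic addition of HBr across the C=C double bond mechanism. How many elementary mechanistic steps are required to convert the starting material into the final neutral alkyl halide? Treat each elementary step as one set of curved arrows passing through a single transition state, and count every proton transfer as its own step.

3

Step 1: Protonation of the alkene by HBr: the π bond acts as the nucleophile and picks up H⁺, giving the more stable (Markovnikov) secondary carbocation. The H–Br bond breaks heterolytically, releasing Br⁻.
Step 2: A hydride (H with its bonding pair) migrates from the adjacent isopropyl carbon to the cationic centre — a 1,2-hydride shift — upgrading the secondary cation to a tertiary one.
Step 3: Nucleophilic attack by Br⁻ on the carbocation completes the addition, giving R–Br.
Total: 3 elementary steps.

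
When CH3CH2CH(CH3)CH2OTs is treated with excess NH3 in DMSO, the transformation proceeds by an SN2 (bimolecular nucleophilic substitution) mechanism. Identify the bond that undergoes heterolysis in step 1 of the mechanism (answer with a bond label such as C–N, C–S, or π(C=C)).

Step 1: A lone pair on the N of NH3 attacks the α-carbon from the back side while the C–O bond breaks; both bonding electrons leave with TsO⁻. The product of this concerted step is an alkylammonium ion.
The bond broken in this step is the C–O bond.

C–O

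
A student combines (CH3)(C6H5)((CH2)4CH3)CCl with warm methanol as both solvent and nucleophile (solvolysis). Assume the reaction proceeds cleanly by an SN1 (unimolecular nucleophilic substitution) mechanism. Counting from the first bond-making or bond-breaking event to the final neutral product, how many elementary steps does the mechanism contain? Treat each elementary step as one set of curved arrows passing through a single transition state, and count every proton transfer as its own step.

3

Step 1: Unassisted departure of Cl⁻ (taking the C–Cl bonding pair) generates a tertiary carbocation.
(No 1,2-shift: no single shift to an adjacent carbon would give a more stable cation.)
Step 2: Nucleophilic capture: the oxygen of CH3OH bonds to the cationic carbon, producing an oxonium-ion intermediate.
Step 3: A second solvent molecule removes the proton on oxygen, giving the neutral ether product.
Total: 3 elementary steps.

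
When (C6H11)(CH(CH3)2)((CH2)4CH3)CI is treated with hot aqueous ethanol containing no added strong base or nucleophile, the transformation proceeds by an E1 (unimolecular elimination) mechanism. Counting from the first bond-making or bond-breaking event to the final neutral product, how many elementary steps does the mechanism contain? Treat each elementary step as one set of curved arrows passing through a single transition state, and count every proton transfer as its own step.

2

Step 1: Ionisation: the C–I σ-bond cleaves heterolytically; both bonding electrons depart with I⁻, leaving a tertiary carbocation at the α-carbon.
(No 1,2-shift: no single shift to an adjacent carbon would give a more stable cation.)
Step 2: Loss of a β-proton to a water (or ethanol) molecule of the solvent: the C–H bonding pair collapses toward the cationic carbon to form the C=C π bond, yielding the alkene.
Total: 2 elementary steps.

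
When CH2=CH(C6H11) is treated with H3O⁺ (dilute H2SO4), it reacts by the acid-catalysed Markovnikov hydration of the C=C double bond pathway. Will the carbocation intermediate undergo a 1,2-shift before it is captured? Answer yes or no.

The first-formed carbocation is secondary.
The adjacent cyclohexyl carbon already bears 2 other carbon substituents and has a hydrogen to migrate; after a 1,2-hydride shift from that carbon the positive charge sits on a tertiary centre.
Tertiary is more stable than secondary, so the shift occurs.

yes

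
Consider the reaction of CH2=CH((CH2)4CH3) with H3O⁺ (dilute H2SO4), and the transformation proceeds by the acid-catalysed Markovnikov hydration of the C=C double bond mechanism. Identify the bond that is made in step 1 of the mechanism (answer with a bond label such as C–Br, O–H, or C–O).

Step 1: The π electrons of the C=C bond attack a proton of H3O⁺; Markovnikov addition places the new C–H on the less-substituted alkene carbon, so the positive charge ends up on the more-substituted carbon — a secondary carbocation. H2O is released.
The bond formed in this step is the C–H bond.

C–H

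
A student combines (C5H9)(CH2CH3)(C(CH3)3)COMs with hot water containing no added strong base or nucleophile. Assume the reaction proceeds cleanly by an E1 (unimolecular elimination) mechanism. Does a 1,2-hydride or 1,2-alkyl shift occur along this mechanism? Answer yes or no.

The first-formed carbocation is tertiary.
No single 1,2-shift to an adjacent carbon would produce a more-substituted cation than the one already present, so no rearrangement occurs.

no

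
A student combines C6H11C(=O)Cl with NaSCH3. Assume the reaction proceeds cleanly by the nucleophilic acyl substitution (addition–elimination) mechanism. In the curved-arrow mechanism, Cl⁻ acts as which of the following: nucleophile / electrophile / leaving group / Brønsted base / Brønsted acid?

leaving group

Step 2: An oxygen lone pair re-forms the C=O π bond as the C–Cl σ-bond breaks; Cl⁻ is expelled.
Cl⁻ departs with both electrons of the breaking σ-bond — that is the definition of a leaving group.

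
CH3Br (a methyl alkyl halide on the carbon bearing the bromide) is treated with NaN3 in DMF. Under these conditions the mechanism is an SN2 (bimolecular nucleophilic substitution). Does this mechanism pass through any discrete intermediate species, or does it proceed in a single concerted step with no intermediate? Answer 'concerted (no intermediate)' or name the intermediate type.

concerted (no intermediate)

The azide nucleophile donates a lone pair from N to the α-carbon in a backside attack; simultaneously the C–Br σ-bond breaks and both of its electrons leave with Br⁻. One concerted step with inversion of configuration.
All bond changes occur in one transition state; no discrete intermediate is formed.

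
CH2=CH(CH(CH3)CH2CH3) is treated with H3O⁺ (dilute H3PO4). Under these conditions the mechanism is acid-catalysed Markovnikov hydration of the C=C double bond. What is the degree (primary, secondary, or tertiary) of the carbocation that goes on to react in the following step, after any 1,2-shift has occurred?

Step 1: Electrophilic addition begins with the π(C=C) electrons forming a bond to the proton of H3O⁺. Following Markovnikov's rule, the resulting cation is secondary. H2O is released.
Step 2: A hydride (H with its bonding pair) migrates from the adjacent sec-butyl carbon to the cationic centre — a 1,2-hydride shift — upgrading the secondary cation to a tertiary one.
The cation rearranges from secondary to tertiary via a 1,2-hydride shift from the adjacent sec-butyl carbon; the tertiary cation is what reacts next.

tertiary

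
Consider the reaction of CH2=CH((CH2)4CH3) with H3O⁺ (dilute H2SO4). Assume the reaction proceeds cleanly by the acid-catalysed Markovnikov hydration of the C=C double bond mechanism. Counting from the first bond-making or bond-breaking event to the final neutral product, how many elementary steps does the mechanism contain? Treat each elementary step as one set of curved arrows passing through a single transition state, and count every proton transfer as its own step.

Step 1: The π electrons of the C=C bond attack a proton of H3O⁺; Markovnikov addition places the new C–H on the less-substituted alkene carbon, so the positive charge ends up on the more-substituted carbon — a secondary carbocation. H2O is released.
(No 1,2-shift: no single shift to an adjacent carbon would give a more stable cation.)
Step 2: Nucleophilic capture of the cation by H2O produces the protonated alcohol (an oxonium ion).
Step 3: Proton transfer from the O–H of the oxonium ion to H2O completes the catalytic cycle and yields the alcohol.
Total: 3 elementary steps.

3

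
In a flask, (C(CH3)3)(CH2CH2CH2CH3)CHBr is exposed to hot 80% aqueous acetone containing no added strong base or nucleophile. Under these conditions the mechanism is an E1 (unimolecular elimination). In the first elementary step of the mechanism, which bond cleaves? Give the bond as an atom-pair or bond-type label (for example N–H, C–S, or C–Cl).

C–Br

Step 1: The C–Br bond breaks with both electrons going to the bromide; Br⁻ leaves and a secondary carbocation remains.
The bond broken in this step is the C–Br bond.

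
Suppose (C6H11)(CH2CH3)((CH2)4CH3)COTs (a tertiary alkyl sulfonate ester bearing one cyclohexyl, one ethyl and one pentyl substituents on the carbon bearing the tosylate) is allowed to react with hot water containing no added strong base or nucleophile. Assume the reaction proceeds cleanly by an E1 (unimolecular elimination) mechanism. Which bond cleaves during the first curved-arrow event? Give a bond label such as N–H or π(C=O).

C–O

Step 1: Rate-determining heterolysis of the C–O bond gives TsO⁻ and a tertiary carbocation.
The bond broken in this step is the C–O bond.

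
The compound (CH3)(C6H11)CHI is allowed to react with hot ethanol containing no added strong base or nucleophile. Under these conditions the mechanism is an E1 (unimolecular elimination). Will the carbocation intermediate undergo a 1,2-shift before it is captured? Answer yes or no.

yes

The first-formed carbocation is secondary.
The adjacent cyclohexyl carbon already bears 2 other carbon substituents and has a hydrogen to migrate; after a 1,2-hydride shift from that carbon the positive charge sits on a tertiary centre.
Tertiary is more stable than secondary, so the shift occurs.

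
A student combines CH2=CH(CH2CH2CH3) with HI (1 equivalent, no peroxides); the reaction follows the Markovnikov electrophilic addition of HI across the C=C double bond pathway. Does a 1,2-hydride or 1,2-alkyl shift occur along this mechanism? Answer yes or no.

no

The first-formed carbocation is secondary.
No single 1,2-shift to an adjacent carbon would produce a more-substituted cation than the one already present, so no rearrangement occurs.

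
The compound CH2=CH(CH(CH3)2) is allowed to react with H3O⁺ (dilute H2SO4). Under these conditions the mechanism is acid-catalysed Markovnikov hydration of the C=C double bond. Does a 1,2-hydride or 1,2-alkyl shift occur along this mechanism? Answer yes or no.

yes

The first-formed carbocation is secondary.
The adjacent isopropyl carbon already bears 2 other carbon substituents and has a hydrogen to migrate; after a 1,2-hydride shift from that carbon the positive charge sits on a tertiary centre.
Tertiary is more stable than secondary, so the shift occurs.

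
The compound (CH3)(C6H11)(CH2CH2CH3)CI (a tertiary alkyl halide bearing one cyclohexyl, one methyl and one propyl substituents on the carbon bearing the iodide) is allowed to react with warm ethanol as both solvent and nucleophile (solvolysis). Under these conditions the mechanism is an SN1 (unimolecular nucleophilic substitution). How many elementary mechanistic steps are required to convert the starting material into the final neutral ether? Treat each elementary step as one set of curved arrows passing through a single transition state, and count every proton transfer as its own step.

3

Step 1: The C–I bond breaks with both electrons going to the iodide; I⁻ leaves and a tertiary carbocation remains.
(No 1,2-shift: no single shift to an adjacent carbon would give a more stable cation.)
Step 2: CH3CH2OH donates an oxygen lone pair into the empty p orbital of the cation, giving a protonated ether (an oxonium ion).
Step 3: Deprotonation of the oxonium oxygen by solvent ethanol yields the neutral ether.
Total: 3 elementary steps.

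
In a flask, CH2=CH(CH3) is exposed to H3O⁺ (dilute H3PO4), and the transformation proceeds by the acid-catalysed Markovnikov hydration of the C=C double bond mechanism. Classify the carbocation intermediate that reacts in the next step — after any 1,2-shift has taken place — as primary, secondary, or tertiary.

secondary

Step 1: Protonation of the alkene by H3O⁺: the π bond acts as the nucleophile and picks up H⁺, giving the more stable (Markovnikov) secondary carbocation. H2O is released.
No single 1,2-shift to an adjacent carbon would give a more-substituted cation, so no rearrangement occurs.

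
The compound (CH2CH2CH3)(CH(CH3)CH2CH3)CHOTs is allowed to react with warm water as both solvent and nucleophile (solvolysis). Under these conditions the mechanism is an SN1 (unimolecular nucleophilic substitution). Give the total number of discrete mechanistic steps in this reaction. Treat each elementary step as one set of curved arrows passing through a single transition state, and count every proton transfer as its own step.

4

Step 1: The C–O bond breaks with both electrons going to the tosylate; TsO⁻ leaves and a secondary carbocation remains.
Step 2: Carbocation rearrangement: a 1,2-hydride shift from the adjacent sec-butyl carbon converts the initially-formed secondary cation into the more stable tertiary cation.
Step 3: A lone pair on the oxygen of H2O attacks the carbocation, forming a new C–O σ-bond and an oxonium ion.
Step 4: Deprotonation of the oxonium oxygen by solvent water yields the neutral alcohol.
Total: 4 elementary steps.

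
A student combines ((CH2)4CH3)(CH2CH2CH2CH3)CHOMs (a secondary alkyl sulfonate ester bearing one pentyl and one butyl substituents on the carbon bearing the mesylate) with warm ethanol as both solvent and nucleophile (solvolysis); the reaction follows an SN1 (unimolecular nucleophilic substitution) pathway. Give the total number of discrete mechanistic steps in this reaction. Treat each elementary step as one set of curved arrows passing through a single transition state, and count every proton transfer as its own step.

Step 1: The C–O bond breaks with both electrons going to the mesylate; MsO⁻ leaves and a secondary carbocation remains.
(No 1,2-shift: no single shift to an adjacent carbon would give a more stable cation.)
Step 2: CH3CH2OH donates an oxygen lone pair into the empty p orbital of the cation, giving a protonated ether (an oxonium ion).
Step 3: Proton transfer from the O–H of the oxonium ion to a solvent molecule delivers the neutral ether.
Total: 3 elementary steps.

3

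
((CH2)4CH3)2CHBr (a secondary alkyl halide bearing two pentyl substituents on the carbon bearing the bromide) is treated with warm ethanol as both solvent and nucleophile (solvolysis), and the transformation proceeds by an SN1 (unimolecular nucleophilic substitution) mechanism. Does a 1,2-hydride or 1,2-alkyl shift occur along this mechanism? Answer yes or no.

The first-formed carbocation is secondary.
No single 1,2-shift to an adjacent carbon would produce a more-substituted cation than the one already present, so no rearrangement occurs.

no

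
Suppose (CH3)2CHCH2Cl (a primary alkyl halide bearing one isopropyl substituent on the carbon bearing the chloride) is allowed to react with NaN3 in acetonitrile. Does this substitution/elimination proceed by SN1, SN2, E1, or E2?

SN2

Conditions: a primary substrate with a strong nucleophile in the polar aprotic solvent acetonitrile.
These conditions are the textbook signature of the SN2 pathway.
An unhindered substrate with a strong nucleophile in a polar aprotic solvent favours one-step backside displacement.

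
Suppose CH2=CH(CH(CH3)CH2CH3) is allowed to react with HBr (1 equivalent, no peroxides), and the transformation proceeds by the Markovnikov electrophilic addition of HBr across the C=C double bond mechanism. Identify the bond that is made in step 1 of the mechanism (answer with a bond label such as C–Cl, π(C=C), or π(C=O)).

Step 1: Electrophilic addition begins with the π(C=C) electrons forming a bond to the proton of HBr. Following Markovnikov's rule, the resulting cation is secondary. The H–Br bond breaks heterolytically, releasing Br⁻.
The bond formed in this step is the C–H bond.

C–H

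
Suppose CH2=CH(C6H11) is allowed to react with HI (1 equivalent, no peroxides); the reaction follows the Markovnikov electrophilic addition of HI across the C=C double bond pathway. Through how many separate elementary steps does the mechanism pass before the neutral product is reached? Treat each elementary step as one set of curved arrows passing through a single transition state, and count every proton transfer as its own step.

Step 1: Protonation of the alkene by HI: the π bond acts as the nucleophile and picks up H⁺, giving the more stable (Markovnikov) secondary carbocation. The H–I bond breaks heterolytically, releasing I⁻.
Step 2: A hydride (H with its bonding pair) migrates from the adjacent cyclohexyl carbon to the cationic centre — a 1,2-hydride shift — upgrading the secondary cation to a tertiary one.
Step 3: Nucleophilic attack by I⁻ on the carbocation completes the addition, giving R–I.
Total: 3 elementary steps.

3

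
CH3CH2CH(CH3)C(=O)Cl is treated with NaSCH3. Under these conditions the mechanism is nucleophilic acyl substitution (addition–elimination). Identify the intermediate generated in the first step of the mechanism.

Step 1: A lone pair on the S of CH3S⁻ attacks the electrophilic acyl carbon; the π(C=O) electrons move onto oxygen, giving a tetrahedral intermediate.
After step 1 the species present is a tetrahedral intermediate.

tetrahedral intermediate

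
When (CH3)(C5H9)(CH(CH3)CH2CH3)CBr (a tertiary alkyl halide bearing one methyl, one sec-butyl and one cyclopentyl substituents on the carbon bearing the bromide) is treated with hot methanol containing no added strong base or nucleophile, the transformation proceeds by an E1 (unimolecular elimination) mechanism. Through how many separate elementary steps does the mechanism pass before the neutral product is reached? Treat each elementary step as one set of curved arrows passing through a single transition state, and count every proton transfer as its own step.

2

Step 1: The C–Br bond breaks with both electrons going to the bromide; Br⁻ leaves and a tertiary carbocation remains.
(No 1,2-shift: no single shift to an adjacent carbon would give a more stable cation.)
Step 2: Loss of a β-proton to a methanol molecule of the solvent: the C–H bonding pair collapses toward the cationic carbon to form the C=C π bond, yielding the alkene.
Total: 2 elementary steps.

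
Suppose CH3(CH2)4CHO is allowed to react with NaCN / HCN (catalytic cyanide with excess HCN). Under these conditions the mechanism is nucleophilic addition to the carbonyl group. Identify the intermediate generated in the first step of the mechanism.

tetrahedral alkoxide intermediate

Step 1: CN⁻ attacks the sp² carbonyl carbon; the C=O π bond breaks and the electrons end up as a lone pair on the alkoxide oxygen of the tetrahedral intermediate.
After step 1 the species present is a tetrahedral alkoxide intermediate.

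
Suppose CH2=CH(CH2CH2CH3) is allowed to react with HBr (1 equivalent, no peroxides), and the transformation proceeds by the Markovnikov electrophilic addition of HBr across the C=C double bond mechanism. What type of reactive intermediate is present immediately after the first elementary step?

secondary carbocation

Step 1: The π electrons of the C=C bond attack a proton of HBr; Markovnikov addition places the new C–H on the less-substituted alkene carbon, so the positive charge ends up on the more-substituted carbon — a secondary carbocation. The H–Br bond breaks heterolytically, releasing Br⁻.
After step 1 the species present is a secondary carbocation.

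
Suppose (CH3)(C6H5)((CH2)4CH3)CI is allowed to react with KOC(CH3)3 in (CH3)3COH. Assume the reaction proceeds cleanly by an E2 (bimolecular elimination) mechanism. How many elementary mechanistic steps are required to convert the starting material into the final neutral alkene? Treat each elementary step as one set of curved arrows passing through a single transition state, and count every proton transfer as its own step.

1

Step 1: Concerted anti-periplanar elimination: (CH3)3CO⁻ abstracts a β-H while I⁻ leaves, and the C–H electrons become the new C=C π bond — all in a single transition state.
Total: 1 elementary step.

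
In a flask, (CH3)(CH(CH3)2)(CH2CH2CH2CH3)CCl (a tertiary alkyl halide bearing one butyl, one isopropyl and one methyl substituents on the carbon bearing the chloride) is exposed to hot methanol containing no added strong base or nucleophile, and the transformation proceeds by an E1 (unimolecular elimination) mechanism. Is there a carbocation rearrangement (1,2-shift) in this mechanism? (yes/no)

no

The first-formed carbocation is tertiary.
No single 1,2-shift to an adjacent carbon would produce a more-substituted cation than the one already present, so no rearrangement occurs.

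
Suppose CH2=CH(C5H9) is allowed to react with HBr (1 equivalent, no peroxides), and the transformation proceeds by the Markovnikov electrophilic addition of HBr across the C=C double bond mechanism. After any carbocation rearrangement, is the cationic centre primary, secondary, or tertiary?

Step 1: Protonation of the alkene by HBr: the π bond acts as the nucleophile and picks up H⁺, giving the more stable (Markovnikov) secondary carbocation. The H–Br bond breaks heterolytically, releasing Br⁻.
Step 2: Carbocation rearrangement: a 1,2-hydride shift from the adjacent cyclopentyl carbon converts the initially-formed secondary cation into the more stable tertiary cation.
The cation rearranges from secondary to tertiary via a 1,2-hydride shift from the adjacent cyclopentyl carbon; the tertiary cation is what reacts next.

tertiary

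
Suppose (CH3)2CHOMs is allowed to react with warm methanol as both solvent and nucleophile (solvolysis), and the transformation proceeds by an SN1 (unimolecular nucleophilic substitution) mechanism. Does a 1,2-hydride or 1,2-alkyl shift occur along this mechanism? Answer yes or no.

The first-formed carbocation is secondary.
No single 1,2-shift to an adjacent carbon would produce a more-substituted cation than the one already present, so no rearrangement occurs.

no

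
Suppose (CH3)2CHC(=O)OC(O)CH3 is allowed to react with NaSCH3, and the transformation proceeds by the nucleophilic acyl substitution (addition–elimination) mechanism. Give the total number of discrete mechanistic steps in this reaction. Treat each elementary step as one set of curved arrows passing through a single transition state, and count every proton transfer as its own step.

2

Step 1: CH3S⁻ adds to the carbonyl carbon; the C=O π electrons shift onto oxygen and a tetrahedral alkoxide intermediate forms.
Step 2: Elimination step: re-formation of the carbonyl π bond drives out CH3CO2⁻, giving the new acyl compound.
Total: 2 elementary steps.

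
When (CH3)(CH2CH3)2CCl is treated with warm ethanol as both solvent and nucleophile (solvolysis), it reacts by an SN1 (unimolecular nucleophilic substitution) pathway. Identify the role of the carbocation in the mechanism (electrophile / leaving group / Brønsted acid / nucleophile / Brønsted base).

electrophile

Step 2: Nucleophilic capture: the oxygen of CH3CH2OH bonds to the cationic carbon, producing an oxonium-ion intermediate.
The carbocation accepts an electron pair into an empty or π* orbital — it is the electrophile.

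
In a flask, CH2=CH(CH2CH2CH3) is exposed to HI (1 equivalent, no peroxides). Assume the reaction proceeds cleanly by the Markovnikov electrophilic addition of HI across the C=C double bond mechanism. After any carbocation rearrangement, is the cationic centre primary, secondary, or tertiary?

Step 1: The π electrons of the C=C bond attack a proton of HI; Markovnikov addition places the new C–H on the less-substituted alkene carbon, so the positive charge ends up on the more-substituted carbon — a secondary carbocation. The H–I bond breaks heterolytically, releasing I⁻.
No single 1,2-shift to an adjacent carbon would give a more-substituted cation, so no rearrangement occurs.

secondary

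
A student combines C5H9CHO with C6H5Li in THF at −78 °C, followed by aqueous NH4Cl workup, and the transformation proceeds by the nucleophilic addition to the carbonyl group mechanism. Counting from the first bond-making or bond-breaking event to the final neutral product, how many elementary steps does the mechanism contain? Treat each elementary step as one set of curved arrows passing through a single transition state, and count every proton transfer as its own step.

2

Step 1: the carbanion-like carbon of C6H5Li attacks the sp² carbonyl carbon; the C=O π bond breaks and the electrons end up as a lone pair on the alkoxide oxygen of the tetrahedral intermediate.
Step 2: The alkoxide picks up a proton during aqueous NH4Cl workup to yield an alcohol.
Total: 2 elementary steps.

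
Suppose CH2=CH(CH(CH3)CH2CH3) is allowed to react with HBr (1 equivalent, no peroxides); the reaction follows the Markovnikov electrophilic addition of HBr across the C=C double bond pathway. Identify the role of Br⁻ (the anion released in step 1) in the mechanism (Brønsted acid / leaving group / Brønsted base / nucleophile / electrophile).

nucleophile

Step 3: Nucleophilic attack by Br⁻ on the carbocation completes the addition, giving R–Br.
Br⁻ (the anion released in step 1) donates an electron pair to form a new σ-bond to carbon — it is the nucleophile.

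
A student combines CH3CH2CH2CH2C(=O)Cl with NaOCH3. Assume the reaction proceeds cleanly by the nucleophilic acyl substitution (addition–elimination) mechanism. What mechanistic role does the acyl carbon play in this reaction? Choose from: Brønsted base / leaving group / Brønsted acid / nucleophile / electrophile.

Step 1: A lone pair on the O of CH3O⁻ attacks the electrophilic acyl carbon; the π(C=O) electrons move onto oxygen, giving a tetrahedral intermediate.
The acyl carbon accepts an electron pair into an empty or π* orbital — it is the electrophile.

electrophile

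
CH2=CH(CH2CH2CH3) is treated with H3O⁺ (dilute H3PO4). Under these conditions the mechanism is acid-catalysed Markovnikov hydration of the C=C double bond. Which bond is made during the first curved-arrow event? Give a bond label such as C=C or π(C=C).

C–H

Step 1: Protonation of the alkene by H3O⁺: the π bond acts as the nucleophile and picks up H⁺, giving the more stable (Markovnikov) secondary carbocation. H2O is released.
The bond formed in this step is the C–H bond.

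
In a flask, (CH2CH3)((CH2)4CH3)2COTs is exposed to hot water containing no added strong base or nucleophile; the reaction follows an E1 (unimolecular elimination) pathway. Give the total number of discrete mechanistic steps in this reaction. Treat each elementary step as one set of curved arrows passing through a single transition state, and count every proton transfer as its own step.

2

Step 1: Rate-determining heterolysis of the C–O bond gives TsO⁻ and a tertiary carbocation.
(No 1,2-shift: no single shift to an adjacent carbon would give a more stable cation.)
Step 2: A weak base (a water molecule from the solvent) removes a proton from a carbon adjacent to the cationic centre; the electrons of that C–H bond become the new π(C=C) bond, giving the alkene.
Total: 2 elementary steps.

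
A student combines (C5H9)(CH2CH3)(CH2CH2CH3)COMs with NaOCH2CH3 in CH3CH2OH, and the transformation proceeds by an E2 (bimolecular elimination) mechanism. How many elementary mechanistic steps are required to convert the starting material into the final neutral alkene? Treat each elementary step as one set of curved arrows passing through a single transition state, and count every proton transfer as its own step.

Step 1: Concerted anti-periplanar elimination: CH3CH2O⁻ abstracts a β-H while MsO⁻ leaves, and the C–H electrons become the new C=C π bond — all in a single transition state.
Total: 1 elementary step.

1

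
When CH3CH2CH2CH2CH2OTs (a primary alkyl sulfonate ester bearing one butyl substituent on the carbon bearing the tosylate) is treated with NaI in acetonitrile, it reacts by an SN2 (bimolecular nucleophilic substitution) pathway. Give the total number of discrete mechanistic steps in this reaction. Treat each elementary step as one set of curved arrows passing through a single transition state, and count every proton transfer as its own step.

1

Step 1: I⁻ attacks the back face of the α-carbon while TsO⁻ departs with the C–O bonding pair — a single concerted displacement through a pentacoordinate transition state.
Total: 1 elementary step.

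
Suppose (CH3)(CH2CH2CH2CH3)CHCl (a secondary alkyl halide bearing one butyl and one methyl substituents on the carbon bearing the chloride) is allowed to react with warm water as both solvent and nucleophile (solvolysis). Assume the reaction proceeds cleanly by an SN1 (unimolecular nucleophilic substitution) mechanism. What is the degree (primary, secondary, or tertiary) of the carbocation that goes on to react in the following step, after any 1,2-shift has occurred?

secondary

Step 1: The C–Cl bond breaks with both electrons going to the chloride; Cl⁻ leaves and a secondary carbocation remains.
No single 1,2-shift to an adjacent carbon would give a more-substituted cation, so no rearrangement occurs.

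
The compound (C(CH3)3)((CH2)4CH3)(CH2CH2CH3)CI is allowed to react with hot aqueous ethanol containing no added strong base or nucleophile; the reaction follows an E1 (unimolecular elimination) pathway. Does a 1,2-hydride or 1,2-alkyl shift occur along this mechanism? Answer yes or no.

The first-formed carbocation is tertiary.
No single 1,2-shift to an adjacent carbon would produce a more-substituted cation than the one already present, so no rearrangement occurs.

no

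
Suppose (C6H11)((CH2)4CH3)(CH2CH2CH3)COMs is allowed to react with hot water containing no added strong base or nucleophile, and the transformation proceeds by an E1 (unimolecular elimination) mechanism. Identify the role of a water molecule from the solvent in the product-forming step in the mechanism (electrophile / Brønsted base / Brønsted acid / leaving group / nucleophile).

Step 2: A water molecule (solvent) deprotonates a β-carbon; as the C–H bond breaks, those electrons form the new alkene π bond.
A water molecule from the solvent in the product-forming step accepts a proton in a proton-transfer step — a Brønsted base.

Brønsted base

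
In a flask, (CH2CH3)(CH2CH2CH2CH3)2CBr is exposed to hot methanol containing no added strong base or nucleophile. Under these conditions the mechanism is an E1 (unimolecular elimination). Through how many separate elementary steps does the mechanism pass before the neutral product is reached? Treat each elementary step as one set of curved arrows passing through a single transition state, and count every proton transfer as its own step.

2

Step 1: Ionisation: the C–Br σ-bond cleaves heterolytically; both bonding electrons depart with Br⁻, leaving a tertiary carbocation at the α-carbon.
(No 1,2-shift: no single shift to an adjacent carbon would give a more stable cation.)
Step 2: Loss of a β-proton to a methanol molecule of the solvent: the C–H bonding pair collapses toward the cationic carbon to form the C=C π bond, yielding the alkene.
Total: 2 elementary steps.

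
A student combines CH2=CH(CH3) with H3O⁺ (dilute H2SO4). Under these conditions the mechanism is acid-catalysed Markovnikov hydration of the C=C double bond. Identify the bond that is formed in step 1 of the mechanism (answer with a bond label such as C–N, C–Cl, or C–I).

C–H

Step 1: The π electrons of the C=C bond attack a proton of H3O⁺; Markovnikov addition places the new C–H on the less-substituted alkene carbon, so the positive charge ends up on the more-substituted carbon — a secondary carbocation. H2O is released.
The bond formed in this step is the C–H bond.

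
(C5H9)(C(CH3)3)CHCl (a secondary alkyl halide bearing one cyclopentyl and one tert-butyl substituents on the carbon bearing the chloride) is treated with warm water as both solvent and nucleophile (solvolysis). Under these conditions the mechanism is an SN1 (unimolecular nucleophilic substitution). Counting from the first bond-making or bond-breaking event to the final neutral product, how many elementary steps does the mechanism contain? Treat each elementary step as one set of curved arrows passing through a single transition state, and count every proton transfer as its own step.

Step 1: Unassisted departure of Cl⁻ (taking the C–Cl bonding pair) generates a secondary carbocation.
Step 2: A 1,2-hydride shift from the adjacent cyclopentyl carbon moves the positive charge from the secondary centre to an adjacent carbon, generating a more stable tertiary carbocation.
Step 3: A lone pair on the oxygen of H2O attacks the carbocation, forming a new C–O σ-bond and an oxonium ion.
Step 4: A second solvent molecule removes the proton on oxygen, giving the neutral alcohol product.
Total: 4 elementary steps.

4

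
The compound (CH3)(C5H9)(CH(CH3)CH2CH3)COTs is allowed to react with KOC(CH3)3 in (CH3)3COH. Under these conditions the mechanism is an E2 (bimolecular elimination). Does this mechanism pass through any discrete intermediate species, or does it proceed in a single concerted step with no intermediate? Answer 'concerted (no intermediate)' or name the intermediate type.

In one step, (CH3)3CO⁻ pulls off a β-proton, the C–O bond cleaves, and a C=C double bond forms between the α- and β-carbons (E2, anti elimination).
All bond changes occur in one transition state; no discrete intermediate is formed.

concerted (no intermediate)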